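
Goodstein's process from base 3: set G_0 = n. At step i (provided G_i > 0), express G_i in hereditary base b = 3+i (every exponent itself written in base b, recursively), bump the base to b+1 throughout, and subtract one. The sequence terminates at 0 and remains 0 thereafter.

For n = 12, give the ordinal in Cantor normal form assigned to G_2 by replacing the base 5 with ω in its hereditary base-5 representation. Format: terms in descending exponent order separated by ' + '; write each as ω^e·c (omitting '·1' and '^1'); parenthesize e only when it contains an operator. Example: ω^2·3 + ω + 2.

step 0: 12 = 3^2 + 3; sub 4 for 3: 4^2 + 4; = 20; G_1 = 20−1 = 19
step 1: 19 = 4^2 + 3; sub 5 for 4: 5^2 + 3; = 28; G_2 = 28−1 = 27
step 2: 27 = 5^2 + 2; sub 6 for 5: 6^2 + 2; = 38; G_3 = 38−1 = 37

ω^2 + 2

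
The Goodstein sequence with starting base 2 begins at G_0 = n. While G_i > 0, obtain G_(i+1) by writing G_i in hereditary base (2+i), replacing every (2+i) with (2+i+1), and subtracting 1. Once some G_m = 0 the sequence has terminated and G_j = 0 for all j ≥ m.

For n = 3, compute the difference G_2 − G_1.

G_0 = 3. HB_2(3) = 2 + 1. Bump = 4. G_1 = 3.
G_1 = 3. HB_3(3) = 3. Bump = 4. G_2 = 3.

0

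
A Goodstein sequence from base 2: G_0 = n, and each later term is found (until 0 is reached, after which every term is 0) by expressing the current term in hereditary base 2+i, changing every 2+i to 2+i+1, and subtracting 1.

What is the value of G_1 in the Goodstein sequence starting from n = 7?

G_0 = 7. HB_2(7) = 2^2 + 2 + 1. Bump = 31. G_1 = 30.
G_1 = 30. HB_3(30) = 3^3 + 3. Bump = 260. G_2 = 259.

30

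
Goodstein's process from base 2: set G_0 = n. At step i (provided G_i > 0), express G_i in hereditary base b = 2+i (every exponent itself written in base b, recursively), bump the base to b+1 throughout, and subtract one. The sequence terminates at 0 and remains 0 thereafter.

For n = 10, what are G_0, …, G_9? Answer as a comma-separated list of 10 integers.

step 0: 10 = 2^(2 + 1) + 2; sub 3 for 2: 3^(3 + 1) + 3; = 84; G_1 = 84−1 = 83
step 1: 83 = 3^(3 + 1) + 2; sub 4 for 3: 4^(4 + 1) + 2; = 1026; G_2 = 1026−1 = 1025
step 2: 1025 = 4^(4 + 1) + 1; sub 5 for 4: 5^(5 + 1) + 1; = 15626; G_3 = 15626−1 = 15625
step 3: 15625 = 5^(5 + 1); sub 6 for 5: 6^(6 + 1); = 279936; G_4 = 279936−1 = 279935
step 4: 279935 = 5·6^6 + 5·6^5 + 5·6^4 + 5·6^3 + 5·6^2 + 5·6 + 5; sub 7 for 6: 5·7^7 + 5·7^5 + 5·7^4 + 5·7^3 + 5·7^2 + 5·7 + 5; = 4215755; G_5 = 4215755−1 = 4215754
step 5: 4215754 = 5·7^7 + 5·7^5 + 5·7^4 + 5·7^3 + 5·7^2 + 5·7 + 4; sub 8 for 7: 5·8^8 + 5·8^5 + 5·8^4 + 5·8^3 + 5·8^2 + 5·8 + 4; = 84073324; G_6 = 84073324−1 = 84073323
step 6: 84073323 = 5·8^8 + 5·8^5 + 5·8^4 + 5·8^3 + 5·8^2 + 5·8 + 3; sub 9 for 8: 5·9^9 + 5·9^5 + 5·9^4 + 5·9^3 + 5·9^2 + 5·9 + 3; = 1937434593; G_7 = 1937434593−1 = 1937434592
step 7: 1937434592 = 5·9^9 + 5·9^5 + 5·9^4 + 5·9^3 + 5·9^2 + 5·9 + 2; sub 10 for 9: 5·10^10 + 5·10^5 + 5·10^4 + 5·10^3 + 5·10^2 + 5·10 + 2; = 50000555552; G_8 = 50000555552−1 = 50000555551
step 8: 50000555551 = 5·10^10 + 5·10^5 + 5·10^4 + 5·10^3 + 5·10^2 + 5·10 + 1; sub 11 for 10: 5·11^11 + 5·11^5 + 5·11^4 + 5·11^3 + 5·11^2 + 5·11 + 1; = 1426559238831; G_9 = 1426559238831−1 = 1426559238830

10, 83, 1025, 15625, 279935, 4215754, 84073323, 1937434592, 50000555551, 1426559238830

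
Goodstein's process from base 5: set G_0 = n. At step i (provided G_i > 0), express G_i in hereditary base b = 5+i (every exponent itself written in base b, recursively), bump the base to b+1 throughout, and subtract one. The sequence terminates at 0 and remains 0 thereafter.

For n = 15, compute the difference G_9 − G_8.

0

15 —HB5→ 3·5 —bump→ 3·6 = 18 —(−1)→ 17
17 —HB6→ 2·6 + 5 —bump→ 2·7 + 5 = 19 —(−1)→ 18
18 —HB7→ 2·7 + 4 —bump→ 2·8 + 4 = 20 —(−1)→ 19
19 —HB8→ 2·8 + 3 —bump→ 2·9 + 3 = 21 —(−1)→ 20
20 —HB9→ 2·9 + 2 —bump→ 2·10 + 2 = 22 —(−1)→ 21
21 —HB10→ 2·10 + 1 —bump→ 2·11 + 1 = 23 —(−1)→ 22
22 —HB11→ 2·11 —bump→ 2·12 = 24 —(−1)→ 23
23 —HB12→ 12 + 11 —bump→ 13 + 11 = 24 —(−1)→ 23
23 —HB13→ 13 + 10 —bump→ 14 + 10 = 24 —(−1)→ 23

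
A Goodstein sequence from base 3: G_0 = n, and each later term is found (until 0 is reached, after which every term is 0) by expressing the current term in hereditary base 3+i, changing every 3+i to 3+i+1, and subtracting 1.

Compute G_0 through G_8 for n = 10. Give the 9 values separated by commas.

[0] 10 ≡ 3^2 + 1 (base 3). Lift 4: 17. −1: 16.
[1] 16 ≡ 4^2 (base 4). Lift 5: 25. −1: 24.
[2] 24 ≡ 4·5 + 4 (base 5). Lift 6: 28. −1: 27.
[3] 27 ≡ 4·6 + 3 (base 6). Lift 7: 31. −1: 30.
[4] 30 ≡ 4·7 + 2 (base 7). Lift 8: 34. −1: 33.
[5] 33 ≡ 4·8 + 1 (base 8). Lift 9: 37. −1: 36.
[6] 36 ≡ 4·9 (base 9). Lift 10: 40. −1: 39.
[7] 39 ≡ 3·10 + 9 (base 10). Lift 11: 42. −1: 41.

10, 16, 24, 27, 30, 33, 36, 39, 41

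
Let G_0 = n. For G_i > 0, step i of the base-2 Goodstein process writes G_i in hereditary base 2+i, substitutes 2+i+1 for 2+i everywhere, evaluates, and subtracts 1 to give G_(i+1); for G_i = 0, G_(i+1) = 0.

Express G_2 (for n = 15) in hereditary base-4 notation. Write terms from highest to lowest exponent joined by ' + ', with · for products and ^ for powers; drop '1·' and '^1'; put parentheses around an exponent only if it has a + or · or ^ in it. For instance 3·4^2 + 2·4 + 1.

15 —HB2→ 2^(2 + 1) + 2^2 + 2 + 1 —bump→ 3^(3 + 1) + 3^3 + 3 + 1 = 112 —(−1)→ 111
111 —HB3→ 3^(3 + 1) + 3^3 + 3 —bump→ 4^(4 + 1) + 4^4 + 4 = 1284 —(−1)→ 1283

4^(4 + 1) + 4^4 + 3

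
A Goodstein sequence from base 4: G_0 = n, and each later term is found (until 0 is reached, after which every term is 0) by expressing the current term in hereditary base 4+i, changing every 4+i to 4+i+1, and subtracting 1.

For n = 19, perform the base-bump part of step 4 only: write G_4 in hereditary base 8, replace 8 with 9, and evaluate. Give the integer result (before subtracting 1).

70

G_0=19  [base 4] 4^2 + 3  →[4↦5]→  5^2 + 3 = 28  −1 ⇒ G_1=27
G_1=27  [base 5] 5^2 + 2  →[5↦6]→  6^2 + 2 = 38  −1 ⇒ G_2=37
G_2=37  [base 6] 6^2 + 1  →[6↦7]→  7^2 + 1 = 50  −1 ⇒ G_3=49
G_3=49  [base 7] 7^2  →[7↦8]→  8^2 = 64  −1 ⇒ G_4=63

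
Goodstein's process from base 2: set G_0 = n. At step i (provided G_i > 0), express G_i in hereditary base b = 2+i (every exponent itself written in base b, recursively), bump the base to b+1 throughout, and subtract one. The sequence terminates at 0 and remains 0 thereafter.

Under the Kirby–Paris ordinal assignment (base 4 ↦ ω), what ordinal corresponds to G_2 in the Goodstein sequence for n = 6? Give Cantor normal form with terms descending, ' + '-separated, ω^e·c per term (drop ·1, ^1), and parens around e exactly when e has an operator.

ω^ω + 1

(0) 6|_2 = 2^2 + 2 ↦ 3^3 + 3|_3 = 30 ⇒ 29
(1) 29|_3 = 3^3 + 2 ↦ 4^4 + 2|_4 = 258 ⇒ 257
(2) 257|_4 = 4^4 + 1 ↦ 5^5 + 1|_5 = 3126 ⇒ 3125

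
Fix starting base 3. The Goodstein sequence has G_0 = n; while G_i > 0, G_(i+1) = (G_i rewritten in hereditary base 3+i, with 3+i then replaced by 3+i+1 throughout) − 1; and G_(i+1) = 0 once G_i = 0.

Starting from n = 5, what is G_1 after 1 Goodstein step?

step 0: 5 = 3 + 2; sub 4 for 3: 4 + 2; = 6; G_1 = 6−1 = 5
step 1: 5 = 4 + 1; sub 5 for 4: 5 + 1; = 6; G_2 = 6−1 = 5

5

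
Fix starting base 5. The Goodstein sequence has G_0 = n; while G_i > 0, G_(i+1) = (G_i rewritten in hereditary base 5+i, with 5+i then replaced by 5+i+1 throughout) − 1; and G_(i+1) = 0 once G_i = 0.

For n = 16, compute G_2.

G_0 = 16. HB_5(16) = 3·5 + 1. Bump = 19. G_1 = 18.
G_1 = 18. HB_6(18) = 3·6. Bump = 21. G_2 = 20.
G_2 = 20. HB_7(20) = 2·7 + 6. Bump = 22. G_3 = 21.

20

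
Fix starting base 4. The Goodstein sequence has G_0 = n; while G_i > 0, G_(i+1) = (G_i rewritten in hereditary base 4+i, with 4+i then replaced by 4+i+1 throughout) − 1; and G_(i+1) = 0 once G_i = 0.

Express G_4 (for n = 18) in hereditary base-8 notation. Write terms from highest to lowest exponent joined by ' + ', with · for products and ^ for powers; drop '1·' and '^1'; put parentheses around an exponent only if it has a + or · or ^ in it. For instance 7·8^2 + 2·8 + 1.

G_0 = 18. HB_4(18) = 4^2 + 2. Bump = 27. G_1 = 26.
G_1 = 26. HB_5(26) = 5^2 + 1. Bump = 37. G_2 = 36.
G_2 = 36. HB_6(36) = 6^2. Bump = 49. G_3 = 48.
G_3 = 48. HB_7(48) = 6·7 + 6. Bump = 54. G_4 = 53.
G_4 = 53. HB_8(53) = 6·8 + 5. Bump = 59. G_5 = 58.

6·8 + 5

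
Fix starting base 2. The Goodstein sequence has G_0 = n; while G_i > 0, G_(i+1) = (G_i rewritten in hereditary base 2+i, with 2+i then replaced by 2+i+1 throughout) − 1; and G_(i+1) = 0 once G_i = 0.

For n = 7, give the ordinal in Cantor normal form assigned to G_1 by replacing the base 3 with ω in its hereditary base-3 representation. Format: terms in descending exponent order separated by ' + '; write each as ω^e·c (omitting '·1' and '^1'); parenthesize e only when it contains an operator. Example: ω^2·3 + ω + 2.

G_0 = 7. HB_2(7) = 2^2 + 2 + 1. Bump = 31. G_1 = 30.
G_1 = 30. HB_3(30) = 3^3 + 3. Bump = 260. G_2 = 259.

ω^ω + ω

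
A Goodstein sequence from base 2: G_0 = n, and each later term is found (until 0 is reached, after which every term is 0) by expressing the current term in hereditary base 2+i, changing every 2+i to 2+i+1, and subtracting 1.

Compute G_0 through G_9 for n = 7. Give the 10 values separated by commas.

G_0=7  [base 2] 2^2 + 2 + 1  →[2↦3]→  3^3 + 3 + 1 = 31  −1 ⇒ G_1=30
G_1=30  [base 3] 3^3 + 3  →[3↦4]→  4^4 + 4 = 260  −1 ⇒ G_2=259
G_2=259  [base 4] 4^4 + 3  →[4↦5]→  5^5 + 3 = 3128  −1 ⇒ G_3=3127
G_3=3127  [base 5] 5^5 + 2  →[5↦6]→  6^6 + 2 = 46658  −1 ⇒ G_4=46657
G_4=46657  [base 6] 6^6 + 1  →[6↦7]→  7^7 + 1 = 823544  −1 ⇒ G_5=823543
G_5=823543  [base 7] 7^7  →[7↦8]→  8^8 = 16777216  −1 ⇒ G_6=16777215
G_6=16777215  [base 8] 7·8^7 + 7·8^6 + 7·8^5 + 7·8^4 + 7·8^3 + 7·8^2 + 7·8 + 7  →[8↦9]→  7·9^7 + 7·9^6 + 7·9^5 + 7·9^4 + 7·9^3 + 7·9^2 + 7·9 + 7 = 37665880  −1 ⇒ G_7=37665879
G_7=37665879  [base 9] 7·9^7 + 7·9^6 + 7·9^5 + 7·9^4 + 7·9^3 + 7·9^2 + 7·9 + 6  →[9↦10]→  7·10^7 + 7·10^6 + 7·10^5 + 7·10^4 + 7·10^3 + 7·10^2 + 7·10 + 6 = 77777776  −1 ⇒ G_8=77777775
G_8=77777775  [base 10] 7·10^7 + 7·10^6 + 7·10^5 + 7·10^4 + 7·10^3 + 7·10^2 + 7·10 + 5  →[10↦11]→  7·11^7 + 7·11^6 + 7·11^5 + 7·11^4 + 7·11^3 + 7·11^2 + 7·11 + 5 = 150051214  −1 ⇒ G_9=150051213

7, 30, 259, 3127, 46657, 823543, 16777215, 37665879, 77777775, 150051213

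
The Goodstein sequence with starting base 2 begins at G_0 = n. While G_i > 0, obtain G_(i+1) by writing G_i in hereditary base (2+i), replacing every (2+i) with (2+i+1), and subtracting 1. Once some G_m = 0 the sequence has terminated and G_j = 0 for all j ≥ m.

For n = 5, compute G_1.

G_0 = 5. HB_2(5) = 2^2 + 1. Bump = 28. G_1 = 27.
G_1 = 27. HB_3(27) = 3^3. Bump = 256. G_2 = 255.

27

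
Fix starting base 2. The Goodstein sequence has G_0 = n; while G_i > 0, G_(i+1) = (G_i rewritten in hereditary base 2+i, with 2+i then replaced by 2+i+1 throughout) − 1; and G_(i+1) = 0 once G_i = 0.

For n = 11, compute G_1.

84

base 2: 11 = 2^(2 + 1) + 2 + 1; at 3: 3^(3 + 1) + 3 + 1 = 85; next = 84
base 3: 84 = 3^(3 + 1) + 3; at 4: 4^(4 + 1) + 4 = 1028; next = 1027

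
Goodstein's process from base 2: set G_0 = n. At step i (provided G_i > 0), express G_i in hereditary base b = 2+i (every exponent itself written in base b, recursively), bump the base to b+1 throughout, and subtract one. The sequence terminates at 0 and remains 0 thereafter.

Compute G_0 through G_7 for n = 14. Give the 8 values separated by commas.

i=0: 14 = 2^(2 + 1) + 2^2 + 2 (b=2); 2→3: 3^(3 + 1) + 3^3 + 3 = 111; 111−1 = 110
i=1: 110 = 3^(3 + 1) + 3^3 + 2 (b=3); 3→4: 4^(4 + 1) + 4^4 + 2 = 1282; 1282−1 = 1281
i=2: 1281 = 4^(4 + 1) + 4^4 + 1 (b=4); 4→5: 5^(5 + 1) + 5^5 + 1 = 18751; 18751−1 = 18750
i=3: 18750 = 5^(5 + 1) + 5^5 (b=5); 5→6: 6^(6 + 1) + 6^6 = 326592; 326592−1 = 326591
i=4: 326591 = 6^(6 + 1) + 5·6^5 + 5·6^4 + 5·6^3 + 5·6^2 + 5·6 + 5 (b=6); 6→7: 7^(7 + 1) + 5·7^5 + 5·7^4 + 5·7^3 + 5·7^2 + 5·7 + 5 = 5862841; 5862841−1 = 5862840
i=5: 5862840 = 7^(7 + 1) + 5·7^5 + 5·7^4 + 5·7^3 + 5·7^2 + 5·7 + 4 (b=7); 7→8: 8^(8 + 1) + 5·8^5 + 5·8^4 + 5·8^3 + 5·8^2 + 5·8 + 4 = 134404972; 134404972−1 = 134404971
i=6: 134404971 = 8^(8 + 1) + 5·8^5 + 5·8^4 + 5·8^3 + 5·8^2 + 5·8 + 3 (b=8); 8→9: 9^(9 + 1) + 5·9^5 + 5·9^4 + 5·9^3 + 5·9^2 + 5·9 + 3 = 3487116549; 3487116549−1 = 3487116548

14, 110, 1281, 18750, 326591, 5862840, 134404971, 3487116548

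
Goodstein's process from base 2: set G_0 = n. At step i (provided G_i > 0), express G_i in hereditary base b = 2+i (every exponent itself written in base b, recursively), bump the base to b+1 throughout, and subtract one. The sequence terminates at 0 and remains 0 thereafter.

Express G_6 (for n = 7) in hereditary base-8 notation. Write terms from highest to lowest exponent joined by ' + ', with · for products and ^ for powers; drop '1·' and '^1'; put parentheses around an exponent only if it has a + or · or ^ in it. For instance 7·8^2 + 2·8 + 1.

7·8^7 + 7·8^6 + 7·8^5 + 7·8^4 + 7·8^3 + 7·8^2 + 7·8 + 7

i=0: 7 = 2^2 + 2 + 1 (b=2); 2→3: 3^3 + 3 + 1 = 31; 31−1 = 30
i=1: 30 = 3^3 + 3 (b=3); 3→4: 4^4 + 4 = 260; 260−1 = 259
i=2: 259 = 4^4 + 3 (b=4); 4→5: 5^5 + 3 = 3128; 3128−1 = 3127
i=3: 3127 = 5^5 + 2 (b=5); 5→6: 6^6 + 2 = 46658; 46658−1 = 46657
i=4: 46657 = 6^6 + 1 (b=6); 6→7: 7^7 + 1 = 823544; 823544−1 = 823543
i=5: 823543 = 7^7 (b=7); 7→8: 8^8 = 16777216; 16777216−1 = 16777215
i=6: 16777215 = 7·8^7 + 7·8^6 + 7·8^5 + 7·8^4 + 7·8^3 + 7·8^2 + 7·8 + 7 (b=8); 8→9: 7·9^7 + 7·9^6 + 7·9^5 + 7·9^4 + 7·9^3 + 7·9^2 + 7·9 + 7 = 37665880; 37665880−1 = 37665879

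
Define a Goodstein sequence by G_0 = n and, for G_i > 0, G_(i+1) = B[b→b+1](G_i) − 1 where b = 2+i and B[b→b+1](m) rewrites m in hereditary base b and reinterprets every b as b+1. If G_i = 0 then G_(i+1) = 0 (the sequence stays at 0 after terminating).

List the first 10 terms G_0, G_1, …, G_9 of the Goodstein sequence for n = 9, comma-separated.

9, 81, 1023, 9842, 140743, 2471826, 50333399, 1162263921, 30000003325, 855935016215

G_0=9  [base 2] 2^(2 + 1) + 1  →[2↦3]→  3^(3 + 1) + 1 = 82  −1 ⇒ G_1=81
G_1=81  [base 3] 3^(3 + 1)  →[3↦4]→  4^(4 + 1) = 1024  −1 ⇒ G_2=1023
G_2=1023  [base 4] 3·4^4 + 3·4^3 + 3·4^2 + 3·4 + 3  →[4↦5]→  3·5^5 + 3·5^3 + 3·5^2 + 3·5 + 3 = 9843  −1 ⇒ G_3=9842
G_3=9842  [base 5] 3·5^5 + 3·5^3 + 3·5^2 + 3·5 + 2  →[5↦6]→  3·6^6 + 3·6^3 + 3·6^2 + 3·6 + 2 = 140744  −1 ⇒ G_4=140743
G_4=140743  [base 6] 3·6^6 + 3·6^3 + 3·6^2 + 3·6 + 1  →[6↦7]→  3·7^7 + 3·7^3 + 3·7^2 + 3·7 + 1 = 2471827  −1 ⇒ G_5=2471826
G_5=2471826  [base 7] 3·7^7 + 3·7^3 + 3·7^2 + 3·7  →[7↦8]→  3·8^8 + 3·8^3 + 3·8^2 + 3·8 = 50333400  −1 ⇒ G_6=50333399
G_6=50333399  [base 8] 3·8^8 + 3·8^3 + 3·8^2 + 2·8 + 7  →[8↦9]→  3·9^9 + 3·9^3 + 3·9^2 + 2·9 + 7 = 1162263922  −1 ⇒ G_7=1162263921
G_7=1162263921  [base 9] 3·9^9 + 3·9^3 + 3·9^2 + 2·9 + 6  →[9↦10]→  3·10^10 + 3·10^3 + 3·10^2 + 2·10 + 6 = 30000003326  −1 ⇒ G_8=30000003325
G_8=30000003325  [base 10] 3·10^10 + 3·10^3 + 3·10^2 + 2·10 + 5  →[10↦11]→  3·11^11 + 3·11^3 + 3·11^2 + 2·11 + 5 = 855935016216  −1 ⇒ G_9=855935016215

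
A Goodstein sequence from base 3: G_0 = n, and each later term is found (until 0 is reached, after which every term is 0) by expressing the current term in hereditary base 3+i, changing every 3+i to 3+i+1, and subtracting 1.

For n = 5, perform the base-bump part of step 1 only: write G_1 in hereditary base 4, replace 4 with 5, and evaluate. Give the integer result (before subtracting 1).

6

step 0: 5 = 3 + 2; sub 4 for 3: 4 + 2; = 6; G_1 = 6−1 = 5
step 1: 5 = 4 + 1; sub 5 for 4: 5 + 1; = 6; G_2 = 6−1 = 5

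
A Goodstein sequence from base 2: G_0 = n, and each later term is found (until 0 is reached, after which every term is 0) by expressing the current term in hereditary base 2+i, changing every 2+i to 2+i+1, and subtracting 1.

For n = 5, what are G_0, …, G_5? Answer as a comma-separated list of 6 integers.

5, 27, 255, 467, 775, 1197

(0) 5|_2 = 2^2 + 1 ↦ 3^3 + 1|_3 = 28 ⇒ 27
(1) 27|_3 = 3^3 ↦ 4^4|_4 = 256 ⇒ 255
(2) 255|_4 = 3·4^3 + 3·4^2 + 3·4 + 3 ↦ 3·5^3 + 3·5^2 + 3·5 + 3|_5 = 468 ⇒ 467
(3) 467|_5 = 3·5^3 + 3·5^2 + 3·5 + 2 ↦ 3·6^3 + 3·6^2 + 3·6 + 2|_6 = 776 ⇒ 775
(4) 775|_6 = 3·6^3 + 3·6^2 + 3·6 + 1 ↦ 3·7^3 + 3·7^2 + 3·7 + 1|_7 = 1198 ⇒ 1197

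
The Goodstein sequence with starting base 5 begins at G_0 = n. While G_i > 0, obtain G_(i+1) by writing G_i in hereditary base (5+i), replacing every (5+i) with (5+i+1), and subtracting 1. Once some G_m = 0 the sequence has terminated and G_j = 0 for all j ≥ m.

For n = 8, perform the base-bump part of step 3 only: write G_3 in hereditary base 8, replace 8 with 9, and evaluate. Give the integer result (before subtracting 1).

base 5: 8 = 5 + 3; at 6: 6 + 3 = 9; next = 8
base 6: 8 = 6 + 2; at 7: 7 + 2 = 9; next = 8
base 7: 8 = 7 + 1; at 8: 8 + 1 = 9; next = 8
base 8: 8 = 8; at 9: 9 = 9; next = 8

9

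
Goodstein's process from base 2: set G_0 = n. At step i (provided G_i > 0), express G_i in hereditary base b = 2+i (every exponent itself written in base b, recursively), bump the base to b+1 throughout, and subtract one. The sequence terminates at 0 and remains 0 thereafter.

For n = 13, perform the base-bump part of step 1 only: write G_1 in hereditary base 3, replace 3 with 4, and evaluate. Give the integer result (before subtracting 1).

1280

i=0: 13 = 2^(2 + 1) + 2^2 + 1 (b=2); 2→3: 3^(3 + 1) + 3^3 + 1 = 109; 109−1 = 108
i=1: 108 = 3^(3 + 1) + 3^3 (b=3); 3→4: 4^(4 + 1) + 4^4 = 1280; 1280−1 = 1279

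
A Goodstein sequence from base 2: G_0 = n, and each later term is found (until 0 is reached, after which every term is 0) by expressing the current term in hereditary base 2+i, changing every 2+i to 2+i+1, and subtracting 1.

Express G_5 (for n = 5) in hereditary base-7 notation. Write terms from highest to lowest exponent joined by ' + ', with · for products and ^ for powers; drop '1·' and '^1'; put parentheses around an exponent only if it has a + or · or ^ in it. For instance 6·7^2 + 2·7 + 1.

(0) 5|_2 = 2^2 + 1 ↦ 3^3 + 1|_3 = 28 ⇒ 27
(1) 27|_3 = 3^3 ↦ 4^4|_4 = 256 ⇒ 255
(2) 255|_4 = 3·4^3 + 3·4^2 + 3·4 + 3 ↦ 3·5^3 + 3·5^2 + 3·5 + 3|_5 = 468 ⇒ 467
(3) 467|_5 = 3·5^3 + 3·5^2 + 3·5 + 2 ↦ 3·6^3 + 3·6^2 + 3·6 + 2|_6 = 776 ⇒ 775
(4) 775|_6 = 3·6^3 + 3·6^2 + 3·6 + 1 ↦ 3·7^3 + 3·7^2 + 3·7 + 1|_7 = 1198 ⇒ 1197
(5) 1197|_7 = 3·7^3 + 3·7^2 + 3·7 ↦ 3·8^3 + 3·8^2 + 3·8|_8 = 1752 ⇒ 1751

3·7^3 + 3·7^2 + 3·7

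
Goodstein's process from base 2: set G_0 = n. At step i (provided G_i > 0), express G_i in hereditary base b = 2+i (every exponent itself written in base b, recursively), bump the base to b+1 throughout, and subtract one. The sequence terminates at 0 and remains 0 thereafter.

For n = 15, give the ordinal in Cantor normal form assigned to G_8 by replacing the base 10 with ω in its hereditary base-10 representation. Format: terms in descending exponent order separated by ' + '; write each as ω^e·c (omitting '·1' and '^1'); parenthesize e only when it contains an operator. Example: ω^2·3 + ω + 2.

(0) 15|_2 = 2^(2 + 1) + 2^2 + 2 + 1 ↦ 3^(3 + 1) + 3^3 + 3 + 1|_3 = 112 ⇒ 111
(1) 111|_3 = 3^(3 + 1) + 3^3 + 3 ↦ 4^(4 + 1) + 4^4 + 4|_4 = 1284 ⇒ 1283
(2) 1283|_4 = 4^(4 + 1) + 4^4 + 3 ↦ 5^(5 + 1) + 5^5 + 3|_5 = 18753 ⇒ 18752
(3) 18752|_5 = 5^(5 + 1) + 5^5 + 2 ↦ 6^(6 + 1) + 6^6 + 2|_6 = 326594 ⇒ 326593
(4) 326593|_6 = 6^(6 + 1) + 6^6 + 1 ↦ 7^(7 + 1) + 7^7 + 1|_7 = 6588345 ⇒ 6588344
(5) 6588344|_7 = 7^(7 + 1) + 7^7 ↦ 8^(8 + 1) + 8^8|_8 = 150994944 ⇒ 150994943
(6) 150994943|_8 = 8^(8 + 1) + 7·8^7 + 7·8^6 + 7·8^5 + 7·8^4 + 7·8^3 + 7·8^2 + 7·8 + 7 ↦ 9^(9 + 1) + 7·9^7 + 7·9^6 + 7·9^5 + 7·9^4 + 7·9^3 + 7·9^2 + 7·9 + 7|_9 = 3524450281 ⇒ 3524450280
(7) 3524450280|_9 = 9^(9 + 1) + 7·9^7 + 7·9^6 + 7·9^5 + 7·9^4 + 7·9^3 + 7·9^2 + 7·9 + 6 ↦ 10^(10 + 1) + 7·10^7 + 7·10^6 + 7·10^5 + 7·10^4 + 7·10^3 + 7·10^2 + 7·10 + 6|_10 = 100077777776 ⇒ 100077777775

ω^(ω + 1) + ω^7·7 + ω^6·7 + ω^5·7 + ω^4·7 + ω^3·7 + ω^2·7 + ω·7 + 5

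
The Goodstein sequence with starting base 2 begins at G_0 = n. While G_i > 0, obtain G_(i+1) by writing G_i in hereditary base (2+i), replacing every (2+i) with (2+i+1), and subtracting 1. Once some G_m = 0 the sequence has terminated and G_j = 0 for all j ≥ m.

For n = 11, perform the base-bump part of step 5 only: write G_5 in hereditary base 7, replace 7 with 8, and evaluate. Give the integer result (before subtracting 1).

11 —HB2→ 2^(2 + 1) + 2 + 1 —bump→ 3^(3 + 1) + 3 + 1 = 85 —(−1)→ 84
84 —HB3→ 3^(3 + 1) + 3 —bump→ 4^(4 + 1) + 4 = 1028 —(−1)→ 1027
1027 —HB4→ 4^(4 + 1) + 3 —bump→ 5^(5 + 1) + 3 = 15628 —(−1)→ 15627
15627 —HB5→ 5^(5 + 1) + 2 —bump→ 6^(6 + 1) + 2 = 279938 —(−1)→ 279937
279937 —HB6→ 6^(6 + 1) + 1 —bump→ 7^(7 + 1) + 1 = 5764802 —(−1)→ 5764801

134217728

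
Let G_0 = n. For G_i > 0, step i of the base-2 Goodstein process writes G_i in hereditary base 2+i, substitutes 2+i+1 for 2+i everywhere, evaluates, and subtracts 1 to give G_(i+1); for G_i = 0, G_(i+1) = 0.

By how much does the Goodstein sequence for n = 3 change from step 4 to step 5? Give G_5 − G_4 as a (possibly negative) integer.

-1

base 2: 3 = 2 + 1; at 3: 3 + 1 = 4; next = 3
base 3: 3 = 3; at 4: 4 = 4; next = 3
base 4: 3 = 3; at 5: 3 = 3; next = 2
base 5: 2 = 2; at 6: 2 = 2; next = 1
base 6: 1 = 1; at 7: 1 = 1; next = 0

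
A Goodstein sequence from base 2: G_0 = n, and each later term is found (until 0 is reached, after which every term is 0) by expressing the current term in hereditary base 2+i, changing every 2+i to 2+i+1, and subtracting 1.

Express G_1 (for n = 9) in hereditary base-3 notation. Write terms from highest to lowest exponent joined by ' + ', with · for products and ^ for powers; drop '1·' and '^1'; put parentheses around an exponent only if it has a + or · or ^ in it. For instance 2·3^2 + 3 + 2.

(0) 9|_2 = 2^(2 + 1) + 1 ↦ 3^(3 + 1) + 1|_3 = 82 ⇒ 81
(1) 81|_3 = 3^(3 + 1) ↦ 4^(4 + 1)|_4 = 1024 ⇒ 1023

3^(3 + 1)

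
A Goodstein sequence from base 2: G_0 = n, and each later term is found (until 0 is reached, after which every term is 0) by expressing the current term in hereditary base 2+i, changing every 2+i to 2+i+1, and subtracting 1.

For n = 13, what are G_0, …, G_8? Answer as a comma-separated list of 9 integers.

G_0=13  [base 2] 2^(2 + 1) + 2^2 + 1  →[2↦3]→  3^(3 + 1) + 3^3 + 1 = 109  −1 ⇒ G_1=108
G_1=108  [base 3] 3^(3 + 1) + 3^3  →[3↦4]→  4^(4 + 1) + 4^4 = 1280  −1 ⇒ G_2=1279
G_2=1279  [base 4] 4^(4 + 1) + 3·4^3 + 3·4^2 + 3·4 + 3  →[4↦5]→  5^(5 + 1) + 3·5^3 + 3·5^2 + 3·5 + 3 = 16093  −1 ⇒ G_3=16092
G_3=16092  [base 5] 5^(5 + 1) + 3·5^3 + 3·5^2 + 3·5 + 2  →[5↦6]→  6^(6 + 1) + 3·6^3 + 3·6^2 + 3·6 + 2 = 280712  −1 ⇒ G_4=280711
G_4=280711  [base 6] 6^(6 + 1) + 3·6^3 + 3·6^2 + 3·6 + 1  →[6↦7]→  7^(7 + 1) + 3·7^3 + 3·7^2 + 3·7 + 1 = 5765999  −1 ⇒ G_5=5765998
G_5=5765998  [base 7] 7^(7 + 1) + 3·7^3 + 3·7^2 + 3·7  →[7↦8]→  8^(8 + 1) + 3·8^3 + 3·8^2 + 3·8 = 134219480  −1 ⇒ G_6=134219479
G_6=134219479  [base 8] 8^(8 + 1) + 3·8^3 + 3·8^2 + 2·8 + 7  →[8↦9]→  9^(9 + 1) + 3·9^3 + 3·9^2 + 2·9 + 7 = 3486786856  −1 ⇒ G_7=3486786855
G_7=3486786855  [base 9] 9^(9 + 1) + 3·9^3 + 3·9^2 + 2·9 + 6  →[9↦10]→  10^(10 + 1) + 3·10^3 + 3·10^2 + 2·10 + 6 = 100000003326  −1 ⇒ G_8=100000003325

13, 108, 1279, 16092, 280711, 5765998, 134219479, 3486786855, 100000003325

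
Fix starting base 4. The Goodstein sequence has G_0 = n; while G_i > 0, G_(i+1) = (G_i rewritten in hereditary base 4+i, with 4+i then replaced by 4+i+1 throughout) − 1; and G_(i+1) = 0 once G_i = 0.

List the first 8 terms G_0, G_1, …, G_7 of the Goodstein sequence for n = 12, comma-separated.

step 0: 12 = 3·4; sub 5 for 4: 3·5; = 15; G_1 = 15−1 = 14
step 1: 14 = 2·5 + 4; sub 6 for 5: 2·6 + 4; = 16; G_2 = 16−1 = 15
step 2: 15 = 2·6 + 3; sub 7 for 6: 2·7 + 3; = 17; G_3 = 17−1 = 16
step 3: 16 = 2·7 + 2; sub 8 for 7: 2·8 + 2; = 18; G_4 = 18−1 = 17
step 4: 17 = 2·8 + 1; sub 9 for 8: 2·9 + 1; = 19; G_5 = 19−1 = 18
step 5: 18 = 2·9; sub 10 for 9: 2·10; = 20; G_6 = 20−1 = 19
step 6: 19 = 10 + 9; sub 11 for 10: 11 + 9; = 20; G_7 = 20−1 = 19

12, 14, 15, 16, 17, 18, 19, 19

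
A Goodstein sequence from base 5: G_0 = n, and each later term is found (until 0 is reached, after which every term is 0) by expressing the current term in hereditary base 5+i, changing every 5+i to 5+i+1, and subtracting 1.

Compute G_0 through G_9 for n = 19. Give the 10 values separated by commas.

(0) 19|_5 = 3·5 + 4 ↦ 3·6 + 4|_6 = 22 ⇒ 21
(1) 21|_6 = 3·6 + 3 ↦ 3·7 + 3|_7 = 24 ⇒ 23
(2) 23|_7 = 3·7 + 2 ↦ 3·8 + 2|_8 = 26 ⇒ 25
(3) 25|_8 = 3·8 + 1 ↦ 3·9 + 1|_9 = 28 ⇒ 27
(4) 27|_9 = 3·9 ↦ 3·10|_10 = 30 ⇒ 29
(5) 29|_10 = 2·10 + 9 ↦ 2·11 + 9|_11 = 31 ⇒ 30
(6) 30|_11 = 2·11 + 8 ↦ 2·12 + 8|_12 = 32 ⇒ 31
(7) 31|_12 = 2·12 + 7 ↦ 2·13 + 7|_13 = 33 ⇒ 32
(8) 32|_13 = 2·13 + 6 ↦ 2·14 + 6|_14 = 34 ⇒ 33

19, 21, 23, 25, 27, 29, 30, 31, 32, 33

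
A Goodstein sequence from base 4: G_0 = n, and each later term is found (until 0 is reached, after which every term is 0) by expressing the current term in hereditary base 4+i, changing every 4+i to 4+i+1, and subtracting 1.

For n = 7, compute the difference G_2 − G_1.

0

7 —HB4→ 4 + 3 —bump→ 5 + 3 = 8 —(−1)→ 7
7 —HB5→ 5 + 2 —bump→ 6 + 2 = 8 —(−1)→ 7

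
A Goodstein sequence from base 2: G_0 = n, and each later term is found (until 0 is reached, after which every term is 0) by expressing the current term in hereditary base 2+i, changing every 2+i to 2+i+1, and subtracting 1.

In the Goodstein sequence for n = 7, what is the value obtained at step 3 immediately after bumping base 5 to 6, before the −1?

G_0=7  [base 2] 2^2 + 2 + 1  →[2↦3]→  3^3 + 3 + 1 = 31  −1 ⇒ G_1=30
G_1=30  [base 3] 3^3 + 3  →[3↦4]→  4^4 + 4 = 260  −1 ⇒ G_2=259
G_2=259  [base 4] 4^4 + 3  →[4↦5]→  5^5 + 3 = 3128  −1 ⇒ G_3=3127
G_3=3127  [base 5] 5^5 + 2  →[5↦6]→  6^6 + 2 = 46658  −1 ⇒ G_4=46657

46658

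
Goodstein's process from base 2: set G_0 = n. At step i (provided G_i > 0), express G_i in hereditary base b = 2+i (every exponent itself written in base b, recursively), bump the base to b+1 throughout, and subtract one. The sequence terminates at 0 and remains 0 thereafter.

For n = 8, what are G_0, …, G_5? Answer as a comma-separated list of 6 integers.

8 —HB2→ 2^(2 + 1) —bump→ 3^(3 + 1) = 81 —(−1)→ 80
80 —HB3→ 2·3^3 + 2·3^2 + 2·3 + 2 —bump→ 2·4^4 + 2·4^2 + 2·4 + 2 = 554 —(−1)→ 553
553 —HB4→ 2·4^4 + 2·4^2 + 2·4 + 1 —bump→ 2·5^5 + 2·5^2 + 2·5 + 1 = 6311 —(−1)→ 6310
6310 —HB5→ 2·5^5 + 2·5^2 + 2·5 —bump→ 2·6^6 + 2·6^2 + 2·6 = 93396 —(−1)→ 93395
93395 —HB6→ 2·6^6 + 2·6^2 + 6 + 5 —bump→ 2·7^7 + 2·7^2 + 7 + 5 = 1647196 —(−1)→ 1647195

8, 80, 553, 6310, 93395, 1647195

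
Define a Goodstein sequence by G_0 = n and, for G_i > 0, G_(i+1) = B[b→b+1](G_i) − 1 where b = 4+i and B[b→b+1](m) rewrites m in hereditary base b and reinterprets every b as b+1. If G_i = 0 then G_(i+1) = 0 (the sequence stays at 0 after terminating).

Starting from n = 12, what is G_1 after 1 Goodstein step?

12 —HB4→ 3·4 —bump→ 3·5 = 15 —(−1)→ 14
14 —HB5→ 2·5 + 4 —bump→ 2·6 + 4 = 16 —(−1)→ 15

14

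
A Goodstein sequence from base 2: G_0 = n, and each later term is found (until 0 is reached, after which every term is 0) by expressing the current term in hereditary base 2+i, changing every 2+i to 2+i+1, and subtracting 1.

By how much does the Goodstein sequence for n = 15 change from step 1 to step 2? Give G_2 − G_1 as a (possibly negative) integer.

15 —HB2→ 2^(2 + 1) + 2^2 + 2 + 1 —bump→ 3^(3 + 1) + 3^3 + 3 + 1 = 112 —(−1)→ 111
111 —HB3→ 3^(3 + 1) + 3^3 + 3 —bump→ 4^(4 + 1) + 4^4 + 4 = 1284 —(−1)→ 1283

1172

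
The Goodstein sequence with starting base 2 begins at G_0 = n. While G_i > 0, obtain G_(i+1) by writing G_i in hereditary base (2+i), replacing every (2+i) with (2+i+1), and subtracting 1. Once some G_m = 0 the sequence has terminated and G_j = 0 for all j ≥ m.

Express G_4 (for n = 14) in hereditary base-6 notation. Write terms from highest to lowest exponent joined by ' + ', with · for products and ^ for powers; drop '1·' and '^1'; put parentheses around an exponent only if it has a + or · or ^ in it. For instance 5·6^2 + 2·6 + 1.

i=0: 14 = 2^(2 + 1) + 2^2 + 2 (b=2); 2→3: 3^(3 + 1) + 3^3 + 3 = 111; 111−1 = 110
i=1: 110 = 3^(3 + 1) + 3^3 + 2 (b=3); 3→4: 4^(4 + 1) + 4^4 + 2 = 1282; 1282−1 = 1281
i=2: 1281 = 4^(4 + 1) + 4^4 + 1 (b=4); 4→5: 5^(5 + 1) + 5^5 + 1 = 18751; 18751−1 = 18750
i=3: 18750 = 5^(5 + 1) + 5^5 (b=5); 5→6: 6^(6 + 1) + 6^6 = 326592; 326592−1 = 326591
i=4: 326591 = 6^(6 + 1) + 5·6^5 + 5·6^4 + 5·6^3 + 5·6^2 + 5·6 + 5 (b=6); 6→7: 7^(7 + 1) + 5·7^5 + 5·7^4 + 5·7^3 + 5·7^2 + 5·7 + 5 = 5862841; 5862841−1 = 5862840

6^(6 + 1) + 5·6^5 + 5·6^4 + 5·6^3 + 5·6^2 + 5·6 + 5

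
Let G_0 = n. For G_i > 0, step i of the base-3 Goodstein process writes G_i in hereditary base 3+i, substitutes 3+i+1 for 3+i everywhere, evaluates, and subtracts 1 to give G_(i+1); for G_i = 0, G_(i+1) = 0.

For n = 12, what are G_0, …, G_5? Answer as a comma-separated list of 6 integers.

G_0 = 12. HB_3(12) = 3^2 + 3. Bump = 20. G_1 = 19.
G_1 = 19. HB_4(19) = 4^2 + 3. Bump = 28. G_2 = 27.
G_2 = 27. HB_5(27) = 5^2 + 2. Bump = 38. G_3 = 37.
G_3 = 37. HB_6(37) = 6^2 + 1. Bump = 50. G_4 = 49.
G_4 = 49. HB_7(49) = 7^2. Bump = 64. G_5 = 63.

12, 19, 27, 37, 49, 63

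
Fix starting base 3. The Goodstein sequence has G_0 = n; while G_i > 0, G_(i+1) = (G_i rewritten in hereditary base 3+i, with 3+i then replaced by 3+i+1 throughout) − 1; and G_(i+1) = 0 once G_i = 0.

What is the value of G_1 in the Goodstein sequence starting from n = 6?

7

(0) 6|_3 = 2·3 ↦ 2·4|_4 = 8 ⇒ 7
(1) 7|_4 = 4 + 3 ↦ 5 + 3|_5 = 8 ⇒ 7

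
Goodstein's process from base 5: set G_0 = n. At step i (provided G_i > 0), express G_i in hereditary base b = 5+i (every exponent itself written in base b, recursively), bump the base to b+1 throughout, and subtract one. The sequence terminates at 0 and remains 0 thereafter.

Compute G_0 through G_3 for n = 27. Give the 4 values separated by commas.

i=0: 27 = 5^2 + 2 (b=5); 5→6: 6^2 + 2 = 38; 38−1 = 37
i=1: 37 = 6^2 + 1 (b=6); 6→7: 7^2 + 1 = 50; 50−1 = 49
i=2: 49 = 7^2 (b=7); 7→8: 8^2 = 64; 64−1 = 63

27, 37, 49, 63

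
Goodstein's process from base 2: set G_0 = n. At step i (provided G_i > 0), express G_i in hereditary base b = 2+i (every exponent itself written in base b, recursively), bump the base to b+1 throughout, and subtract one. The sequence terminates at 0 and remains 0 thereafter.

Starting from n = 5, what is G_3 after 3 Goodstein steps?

467

G_0=5  [base 2] 2^2 + 1  →[2↦3]→  3^3 + 1 = 28  −1 ⇒ G_1=27
G_1=27  [base 3] 3^3  →[3↦4]→  4^4 = 256  −1 ⇒ G_2=255
G_2=255  [base 4] 3·4^3 + 3·4^2 + 3·4 + 3  →[4↦5]→  3·5^3 + 3·5^2 + 3·5 + 3 = 468  −1 ⇒ G_3=467
G_3=467  [base 5] 3·5^3 + 3·5^2 + 3·5 + 2  →[5↦6]→  3·6^3 + 3·6^2 + 3·6 + 2 = 776  −1 ⇒ G_4=775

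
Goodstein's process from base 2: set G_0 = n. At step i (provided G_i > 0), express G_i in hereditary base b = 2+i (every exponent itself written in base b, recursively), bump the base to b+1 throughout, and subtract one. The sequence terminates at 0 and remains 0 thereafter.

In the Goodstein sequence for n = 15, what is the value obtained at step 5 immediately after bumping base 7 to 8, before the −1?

i=0: 15 = 2^(2 + 1) + 2^2 + 2 + 1 (b=2); 2→3: 3^(3 + 1) + 3^3 + 3 + 1 = 112; 112−1 = 111
i=1: 111 = 3^(3 + 1) + 3^3 + 3 (b=3); 3→4: 4^(4 + 1) + 4^4 + 4 = 1284; 1284−1 = 1283
i=2: 1283 = 4^(4 + 1) + 4^4 + 3 (b=4); 4→5: 5^(5 + 1) + 5^5 + 3 = 18753; 18753−1 = 18752
i=3: 18752 = 5^(5 + 1) + 5^5 + 2 (b=5); 5→6: 6^(6 + 1) + 6^6 + 2 = 326594; 326594−1 = 326593
i=4: 326593 = 6^(6 + 1) + 6^6 + 1 (b=6); 6→7: 7^(7 + 1) + 7^7 + 1 = 6588345; 6588345−1 = 6588344
i=5: 6588344 = 7^(7 + 1) + 7^7 (b=7); 7→8: 8^(8 + 1) + 8^8 = 150994944; 150994944−1 = 150994943

150994944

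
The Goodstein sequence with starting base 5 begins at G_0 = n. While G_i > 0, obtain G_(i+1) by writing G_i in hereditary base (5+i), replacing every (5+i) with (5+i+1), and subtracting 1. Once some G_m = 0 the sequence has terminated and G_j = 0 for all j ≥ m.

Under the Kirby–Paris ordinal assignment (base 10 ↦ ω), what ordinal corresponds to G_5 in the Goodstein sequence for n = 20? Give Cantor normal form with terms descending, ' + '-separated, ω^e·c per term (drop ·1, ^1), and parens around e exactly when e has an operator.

ω·3 + 1

[0] 20 ≡ 4·5 (base 5). Lift 6: 24. −1: 23.
[1] 23 ≡ 3·6 + 5 (base 6). Lift 7: 26. −1: 25.
[2] 25 ≡ 3·7 + 4 (base 7). Lift 8: 28. −1: 27.
[3] 27 ≡ 3·8 + 3 (base 8). Lift 9: 30. −1: 29.
[4] 29 ≡ 3·9 + 2 (base 9). Lift 10: 32. −1: 31.
[5] 31 ≡ 3·10 + 1 (base 10). Lift 11: 34. −1: 33.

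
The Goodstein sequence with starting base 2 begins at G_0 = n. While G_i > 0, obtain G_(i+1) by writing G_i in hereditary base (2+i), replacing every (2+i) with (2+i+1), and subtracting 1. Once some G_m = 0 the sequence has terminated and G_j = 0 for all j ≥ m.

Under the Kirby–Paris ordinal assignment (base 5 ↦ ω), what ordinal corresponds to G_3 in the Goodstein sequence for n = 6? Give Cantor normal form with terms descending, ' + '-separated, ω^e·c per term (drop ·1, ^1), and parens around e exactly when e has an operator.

step 0: 6 = 2^2 + 2; sub 3 for 2: 3^3 + 3; = 30; G_1 = 30−1 = 29
step 1: 29 = 3^3 + 2; sub 4 for 3: 4^4 + 2; = 258; G_2 = 258−1 = 257
step 2: 257 = 4^4 + 1; sub 5 for 4: 5^5 + 1; = 3126; G_3 = 3126−1 = 3125

ω^ω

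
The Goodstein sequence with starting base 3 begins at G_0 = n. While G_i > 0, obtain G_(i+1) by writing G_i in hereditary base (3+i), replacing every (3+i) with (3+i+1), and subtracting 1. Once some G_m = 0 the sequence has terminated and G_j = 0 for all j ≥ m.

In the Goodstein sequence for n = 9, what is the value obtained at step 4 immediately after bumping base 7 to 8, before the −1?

24

9 —HB3→ 3^2 —bump→ 4^2 = 16 —(−1)→ 15
15 —HB4→ 3·4 + 3 —bump→ 3·5 + 3 = 18 —(−1)→ 17
17 —HB5→ 3·5 + 2 —bump→ 3·6 + 2 = 20 —(−1)→ 19
19 —HB6→ 3·6 + 1 —bump→ 3·7 + 1 = 22 —(−1)→ 21
21 —HB7→ 3·7 —bump→ 3·8 = 24 —(−1)→ 23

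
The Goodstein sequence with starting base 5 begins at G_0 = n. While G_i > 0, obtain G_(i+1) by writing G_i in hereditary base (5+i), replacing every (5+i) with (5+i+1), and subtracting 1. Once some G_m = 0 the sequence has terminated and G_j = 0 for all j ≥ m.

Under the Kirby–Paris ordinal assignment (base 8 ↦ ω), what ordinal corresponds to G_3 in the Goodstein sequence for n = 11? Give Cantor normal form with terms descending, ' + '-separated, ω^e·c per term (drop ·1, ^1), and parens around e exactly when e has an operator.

ω + 5

11 —HB5→ 2·5 + 1 —bump→ 2·6 + 1 = 13 —(−1)→ 12
12 —HB6→ 2·6 —bump→ 2·7 = 14 —(−1)→ 13
13 —HB7→ 7 + 6 —bump→ 8 + 6 = 14 —(−1)→ 13
13 —HB8→ 8 + 5 —bump→ 9 + 5 = 14 —(−1)→ 13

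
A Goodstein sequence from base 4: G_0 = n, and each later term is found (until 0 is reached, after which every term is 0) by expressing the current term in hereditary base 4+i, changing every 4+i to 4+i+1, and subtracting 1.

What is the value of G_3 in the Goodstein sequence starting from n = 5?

5 —HB4→ 4 + 1 —bump→ 5 + 1 = 6 —(−1)→ 5
5 —HB5→ 5 —bump→ 6 = 6 —(−1)→ 5
5 —HB6→ 5 —bump→ 5 = 5 —(−1)→ 4

4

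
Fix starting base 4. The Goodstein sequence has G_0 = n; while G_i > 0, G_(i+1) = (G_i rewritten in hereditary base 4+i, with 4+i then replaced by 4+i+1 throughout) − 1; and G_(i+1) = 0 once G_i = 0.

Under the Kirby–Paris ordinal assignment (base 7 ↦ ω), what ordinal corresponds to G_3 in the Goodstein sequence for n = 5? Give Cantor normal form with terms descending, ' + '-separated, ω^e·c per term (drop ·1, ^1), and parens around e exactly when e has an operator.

4

i=0: 5 = 4 + 1 (b=4); 4→5: 5 + 1 = 6; 6−1 = 5
i=1: 5 = 5 (b=5); 5→6: 6 = 6; 6−1 = 5
i=2: 5 = 5 (b=6); 6→7: 5 = 5; 5−1 = 4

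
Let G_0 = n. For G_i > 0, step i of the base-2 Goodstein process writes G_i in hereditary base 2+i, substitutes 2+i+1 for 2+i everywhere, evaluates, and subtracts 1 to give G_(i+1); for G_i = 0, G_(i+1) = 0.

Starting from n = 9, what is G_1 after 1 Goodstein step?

81

[0] 9 ≡ 2^(2 + 1) + 1 (base 2). Lift 3: 82. −1: 81.
[1] 81 ≡ 3^(3 + 1) (base 3). Lift 4: 1024. −1: 1023.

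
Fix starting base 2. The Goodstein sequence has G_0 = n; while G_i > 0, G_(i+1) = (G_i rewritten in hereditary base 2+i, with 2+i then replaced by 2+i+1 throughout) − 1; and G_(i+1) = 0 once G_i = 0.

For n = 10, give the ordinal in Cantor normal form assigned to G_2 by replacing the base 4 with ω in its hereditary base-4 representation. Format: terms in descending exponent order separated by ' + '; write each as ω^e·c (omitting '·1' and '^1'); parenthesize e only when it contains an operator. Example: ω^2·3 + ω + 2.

ω^(ω + 1) + 1

i=0: 10 = 2^(2 + 1) + 2 (b=2); 2→3: 3^(3 + 1) + 3 = 84; 84−1 = 83
i=1: 83 = 3^(3 + 1) + 2 (b=3); 3→4: 4^(4 + 1) + 2 = 1026; 1026−1 = 1025
i=2: 1025 = 4^(4 + 1) + 1 (b=4); 4→5: 5^(5 + 1) + 1 = 15626; 15626−1 = 15625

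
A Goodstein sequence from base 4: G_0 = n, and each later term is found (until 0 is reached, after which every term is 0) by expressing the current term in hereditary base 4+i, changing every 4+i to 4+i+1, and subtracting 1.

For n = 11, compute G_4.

(0) 11|_4 = 2·4 + 3 ↦ 2·5 + 3|_5 = 13 ⇒ 12
(1) 12|_5 = 2·5 + 2 ↦ 2·6 + 2|_6 = 14 ⇒ 13
(2) 13|_6 = 2·6 + 1 ↦ 2·7 + 1|_7 = 15 ⇒ 14
(3) 14|_7 = 2·7 ↦ 2·8|_8 = 16 ⇒ 15
(4) 15|_8 = 8 + 7 ↦ 9 + 7|_9 = 16 ⇒ 15

15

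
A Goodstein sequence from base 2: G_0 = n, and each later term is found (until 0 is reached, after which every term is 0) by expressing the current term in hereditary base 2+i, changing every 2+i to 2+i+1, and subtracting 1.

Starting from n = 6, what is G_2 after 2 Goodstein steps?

G_0=6  [base 2] 2^2 + 2  →[2↦3]→  3^3 + 3 = 30  −1 ⇒ G_1=29
G_1=29  [base 3] 3^3 + 2  →[3↦4]→  4^4 + 2 = 258  −1 ⇒ G_2=257

257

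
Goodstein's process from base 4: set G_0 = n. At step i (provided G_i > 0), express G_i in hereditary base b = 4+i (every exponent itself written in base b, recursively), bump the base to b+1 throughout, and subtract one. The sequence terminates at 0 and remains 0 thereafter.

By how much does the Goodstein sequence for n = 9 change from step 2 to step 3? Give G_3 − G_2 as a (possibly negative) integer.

base 4: 9 = 2·4 + 1; at 5: 2·5 + 1 = 11; next = 10
base 5: 10 = 2·5; at 6: 2·6 = 12; next = 11
base 6: 11 = 6 + 5; at 7: 7 + 5 = 12; next = 11

0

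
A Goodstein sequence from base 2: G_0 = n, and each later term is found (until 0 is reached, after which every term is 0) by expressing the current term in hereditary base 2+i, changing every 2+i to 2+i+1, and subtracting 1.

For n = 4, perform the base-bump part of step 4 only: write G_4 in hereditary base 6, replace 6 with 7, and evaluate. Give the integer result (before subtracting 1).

110

4 —HB2→ 2^2 —bump→ 3^3 = 27 —(−1)→ 26
26 —HB3→ 2·3^2 + 2·3 + 2 —bump→ 2·4^2 + 2·4 + 2 = 42 —(−1)→ 41
41 —HB4→ 2·4^2 + 2·4 + 1 —bump→ 2·5^2 + 2·5 + 1 = 61 —(−1)→ 60
60 —HB5→ 2·5^2 + 2·5 —bump→ 2·6^2 + 2·6 = 84 —(−1)→ 83
83 —HB6→ 2·6^2 + 6 + 5 —bump→ 2·7^2 + 7 + 5 = 110 —(−1)→ 109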